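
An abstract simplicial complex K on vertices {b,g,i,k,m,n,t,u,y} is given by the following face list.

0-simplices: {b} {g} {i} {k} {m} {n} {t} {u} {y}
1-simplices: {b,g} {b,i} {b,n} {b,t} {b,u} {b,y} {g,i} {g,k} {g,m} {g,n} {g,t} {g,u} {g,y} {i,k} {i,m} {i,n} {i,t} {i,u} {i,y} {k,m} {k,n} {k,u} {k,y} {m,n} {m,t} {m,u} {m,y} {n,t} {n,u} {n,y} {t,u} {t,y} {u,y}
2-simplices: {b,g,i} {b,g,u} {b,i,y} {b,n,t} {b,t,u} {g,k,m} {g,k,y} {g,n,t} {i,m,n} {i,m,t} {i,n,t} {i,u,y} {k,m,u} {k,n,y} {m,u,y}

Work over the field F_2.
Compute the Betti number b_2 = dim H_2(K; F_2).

b_2=0

n_0=9 n_1=33 n_2=15  [Z2]
∂1: piv[bg,bi,bn,bt,bu,by,gk,gm] rk=8  ker:gi,gn,gt,gu,gy,ik,im,in,it,iu,iy,km,kn,ku,ky,mn,mt,mu,my,nt,nu,ny,tu,ty,uy
∂2: piv[bgi,bgu,biy,bnt,btu,gkm,gky,gnt,imn,imt,int,iuy,kmu,kny,muy] rk=15
b_2=(15−15)−0=0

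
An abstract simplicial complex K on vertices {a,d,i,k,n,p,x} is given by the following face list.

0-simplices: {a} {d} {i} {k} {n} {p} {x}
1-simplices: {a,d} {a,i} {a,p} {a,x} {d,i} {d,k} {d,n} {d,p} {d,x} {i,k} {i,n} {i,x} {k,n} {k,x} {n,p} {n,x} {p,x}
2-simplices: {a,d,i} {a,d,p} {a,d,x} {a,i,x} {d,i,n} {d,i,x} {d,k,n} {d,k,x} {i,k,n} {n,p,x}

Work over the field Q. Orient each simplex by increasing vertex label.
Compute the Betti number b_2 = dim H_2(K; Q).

b_2=1

n_0=7 n_1=17 n_2=10  [Q]
∂1: piv[ad,ai,ap,ax,dk,dn] rk=6  ker:di,dp,dx,ik,in,ix,kn,kx,np,nx,px
∂2: piv[adi,adp,adx,aix,din,dkn,dkx,ikn,npx] rk=9  ker:dix
b_2=(10−9)−0=1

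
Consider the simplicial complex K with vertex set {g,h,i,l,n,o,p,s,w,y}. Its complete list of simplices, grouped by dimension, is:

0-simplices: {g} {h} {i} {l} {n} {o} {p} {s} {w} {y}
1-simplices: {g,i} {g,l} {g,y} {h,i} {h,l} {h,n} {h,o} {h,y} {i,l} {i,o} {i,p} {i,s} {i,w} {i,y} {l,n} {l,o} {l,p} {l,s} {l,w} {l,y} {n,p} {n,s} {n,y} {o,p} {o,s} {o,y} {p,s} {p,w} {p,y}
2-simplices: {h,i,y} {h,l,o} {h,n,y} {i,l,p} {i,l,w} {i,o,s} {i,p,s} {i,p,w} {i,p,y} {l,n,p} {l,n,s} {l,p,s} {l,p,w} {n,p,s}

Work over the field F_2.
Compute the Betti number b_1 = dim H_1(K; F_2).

b_1=8

n_0=10 n_1=29 n_2=14  [Z2]
∂1: piv[gi,gl,gy,hi,hn,ho,ip,is,iw] rk=9  ker:hl,hy,il,io,iy,ln,lo,lp,ls,lw,ly,np,ns,ny,op,os,oy,ps,pw,py
∂2: piv[hiy,hlo,hny,ilp,ilw,ios,ips,ipw,ipy,lnp,lns,lps] rk=12  ker:lpw,nps
b_1=(29−9)−12=8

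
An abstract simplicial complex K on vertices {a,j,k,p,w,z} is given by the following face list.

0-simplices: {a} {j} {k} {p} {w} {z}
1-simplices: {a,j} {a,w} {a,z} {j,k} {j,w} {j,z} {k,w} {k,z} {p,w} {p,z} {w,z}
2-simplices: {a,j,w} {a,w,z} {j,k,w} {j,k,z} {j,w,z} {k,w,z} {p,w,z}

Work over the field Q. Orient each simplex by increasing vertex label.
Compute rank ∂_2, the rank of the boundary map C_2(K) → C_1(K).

rank∂_2=6

n_0=6 n_1=11 n_2=7  [Q]
∂1: piv[aj,aw,az,jk,pw] rk=5  ker:jw,jz,kw,kz,pz,wz
∂2: piv[ajw,awz,jkw,jkz,jwz,pwz] rk=6  ker:kwz
rk∂_2=6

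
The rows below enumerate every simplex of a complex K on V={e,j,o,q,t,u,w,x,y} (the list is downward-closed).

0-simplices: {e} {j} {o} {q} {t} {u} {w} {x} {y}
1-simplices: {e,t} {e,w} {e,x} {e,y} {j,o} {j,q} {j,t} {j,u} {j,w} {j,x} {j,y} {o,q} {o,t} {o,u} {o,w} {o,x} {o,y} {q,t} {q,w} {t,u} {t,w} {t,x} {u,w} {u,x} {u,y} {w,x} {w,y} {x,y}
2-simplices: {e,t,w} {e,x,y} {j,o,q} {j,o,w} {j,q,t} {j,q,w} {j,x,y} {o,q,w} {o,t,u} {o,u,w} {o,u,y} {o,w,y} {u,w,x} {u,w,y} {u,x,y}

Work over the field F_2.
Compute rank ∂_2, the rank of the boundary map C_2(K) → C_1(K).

n_0=9 n_1=28 n_2=15  [Z2]
∂1: piv[et,ew,ex,ey,jo,jq,jt,ju] rk=8  ker:jw,jx,jy,oq,ot,ou,ow,ox,oy,qt,qw,tu,tw,tx,uw,ux,uy,wx,wy,xy
∂2: piv[etw,exy,joq,jow,jqt,jqw,jxy,otu,ouw,ouy,owy,uwx,uxy] rk=13  ker:oqw,uwy
rk∂_2=13

rank∂_2=13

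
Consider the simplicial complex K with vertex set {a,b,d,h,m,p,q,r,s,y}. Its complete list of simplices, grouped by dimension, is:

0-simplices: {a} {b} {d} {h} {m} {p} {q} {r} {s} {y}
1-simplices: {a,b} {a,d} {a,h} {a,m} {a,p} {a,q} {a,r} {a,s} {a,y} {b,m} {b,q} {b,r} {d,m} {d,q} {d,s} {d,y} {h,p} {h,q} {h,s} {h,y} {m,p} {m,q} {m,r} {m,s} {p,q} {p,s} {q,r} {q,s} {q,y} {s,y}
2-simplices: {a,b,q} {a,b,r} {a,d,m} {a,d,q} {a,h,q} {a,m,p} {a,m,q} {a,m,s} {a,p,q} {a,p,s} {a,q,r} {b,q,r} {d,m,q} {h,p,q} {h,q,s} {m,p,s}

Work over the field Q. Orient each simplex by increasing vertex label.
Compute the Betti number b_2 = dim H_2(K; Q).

n_0=10 n_1=30 n_2=16  [Q]
∂1: piv[ab,ad,ah,am,ap,aq,ar,as,ay] rk=9  ker:bm,bq,br,dm,dq,ds,dy,hp,hq,hs,hy,mp,mq,mr,ms,pq,ps,qr,qs,qy,sy
∂2: piv[abq,abr,adm,adq,ahq,amp,amq,ams,apq,aps,aqr,hpq,hqs] rk=13  ker:bqr,dmq,mps
b_2=(16−13)−0=3

b_2=3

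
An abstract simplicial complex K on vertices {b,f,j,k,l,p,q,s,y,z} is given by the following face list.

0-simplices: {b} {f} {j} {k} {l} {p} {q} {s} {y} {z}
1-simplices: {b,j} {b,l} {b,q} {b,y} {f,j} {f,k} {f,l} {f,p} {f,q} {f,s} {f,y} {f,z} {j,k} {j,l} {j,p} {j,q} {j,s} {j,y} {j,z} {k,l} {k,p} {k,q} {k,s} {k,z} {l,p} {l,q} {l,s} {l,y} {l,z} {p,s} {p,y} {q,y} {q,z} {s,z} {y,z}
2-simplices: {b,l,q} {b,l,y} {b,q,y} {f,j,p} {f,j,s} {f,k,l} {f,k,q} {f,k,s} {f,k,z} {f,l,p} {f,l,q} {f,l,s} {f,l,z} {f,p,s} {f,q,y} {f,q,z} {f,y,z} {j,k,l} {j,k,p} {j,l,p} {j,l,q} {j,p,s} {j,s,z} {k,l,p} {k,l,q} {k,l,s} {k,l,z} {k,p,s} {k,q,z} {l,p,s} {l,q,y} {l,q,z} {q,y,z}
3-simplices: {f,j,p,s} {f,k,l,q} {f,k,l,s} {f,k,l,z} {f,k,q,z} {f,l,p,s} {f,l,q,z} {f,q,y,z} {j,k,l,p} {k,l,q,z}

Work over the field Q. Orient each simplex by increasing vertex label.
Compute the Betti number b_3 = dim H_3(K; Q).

b_3=1

n_0=10 n_1=35 n_2=33 n_3=10  [Q]
∂1: piv[bj,bl,bq,by,fj,fk,fp,fs,fz] rk=9  ker:fl,fq,fy,jk,jl,jp,jq,js,jy,jz,kl,kp,kq,ks,kz,lp,lq,ls,ly,lz,ps,py,qy,qz,sz,yz
∂2: piv[blq,bly,bqy,fjp,fjs,fkl,fkq,fks,fkz,flp,flq,fls,flz,fps,fqy,fqz,fyz,jkl,jkp,jlp,jlq,jsz] rk=22  ker:jps,klp,klq,kls,klz,kps,kqz,lps,lqy,lqz,qyz
∂3: piv[fjps,fklq,fkls,fklz,fkqz,flps,flqz,fqyz,jklp] rk=9  ker:klqz
b_3=(10−9)−0=1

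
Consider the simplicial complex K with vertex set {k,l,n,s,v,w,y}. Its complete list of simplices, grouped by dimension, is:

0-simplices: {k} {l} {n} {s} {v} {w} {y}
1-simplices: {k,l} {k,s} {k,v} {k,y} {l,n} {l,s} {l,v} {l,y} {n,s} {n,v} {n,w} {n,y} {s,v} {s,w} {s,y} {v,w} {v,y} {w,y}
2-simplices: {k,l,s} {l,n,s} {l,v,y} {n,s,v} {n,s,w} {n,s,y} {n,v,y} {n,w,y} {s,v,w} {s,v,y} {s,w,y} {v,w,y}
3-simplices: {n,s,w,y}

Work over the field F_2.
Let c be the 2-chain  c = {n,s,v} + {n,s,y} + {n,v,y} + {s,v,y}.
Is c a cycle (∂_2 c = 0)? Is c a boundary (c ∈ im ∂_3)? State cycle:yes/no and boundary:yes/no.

cycle:yes boundary:no

n_0=7 n_1=18 n_2=12 n_3=1  [Z2]
∂1: piv[kl,ks,kv,ky,ln,nw] rk=6  ker:ls,lv,ly,ns,nv,ny,sv,sw,sy,vw,vy,wy
∂2: piv[kls,lns,lvy,nsv,nsw,nsy,nvy,nwy,svw] rk=9  ker:svy,swy,vwy
∂3: piv[nswy] rk=1
∂2c = 0
c vs im∂3: residual ≠ 0 ⇒ not boundary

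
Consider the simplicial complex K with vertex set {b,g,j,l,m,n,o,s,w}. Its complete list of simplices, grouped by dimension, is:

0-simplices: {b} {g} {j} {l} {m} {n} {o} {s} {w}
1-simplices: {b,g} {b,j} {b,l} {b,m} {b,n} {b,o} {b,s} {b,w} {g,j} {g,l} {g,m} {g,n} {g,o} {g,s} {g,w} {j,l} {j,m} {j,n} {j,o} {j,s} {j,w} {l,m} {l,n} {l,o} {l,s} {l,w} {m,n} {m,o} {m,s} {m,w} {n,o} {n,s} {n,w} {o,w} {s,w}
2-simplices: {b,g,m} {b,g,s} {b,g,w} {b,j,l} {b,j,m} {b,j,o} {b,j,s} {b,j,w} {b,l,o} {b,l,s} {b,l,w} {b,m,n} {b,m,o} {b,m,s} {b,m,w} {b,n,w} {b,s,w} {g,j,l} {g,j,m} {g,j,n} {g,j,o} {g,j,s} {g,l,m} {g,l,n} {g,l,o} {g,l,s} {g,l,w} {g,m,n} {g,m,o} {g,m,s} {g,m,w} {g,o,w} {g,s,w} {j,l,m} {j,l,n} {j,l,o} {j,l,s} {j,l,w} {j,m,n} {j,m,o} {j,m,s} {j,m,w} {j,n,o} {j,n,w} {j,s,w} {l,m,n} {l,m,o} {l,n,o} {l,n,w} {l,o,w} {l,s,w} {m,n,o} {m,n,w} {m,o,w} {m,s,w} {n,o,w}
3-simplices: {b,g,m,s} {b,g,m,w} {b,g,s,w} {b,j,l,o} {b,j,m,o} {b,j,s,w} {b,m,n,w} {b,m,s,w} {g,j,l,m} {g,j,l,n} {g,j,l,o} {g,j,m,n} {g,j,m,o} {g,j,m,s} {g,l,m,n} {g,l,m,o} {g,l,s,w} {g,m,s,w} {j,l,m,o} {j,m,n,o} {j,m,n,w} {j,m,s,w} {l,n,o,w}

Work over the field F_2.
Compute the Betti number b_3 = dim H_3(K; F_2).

n_0=9 n_1=35 n_2=56 n_3=23  [Z2]
∂1: piv[bg,bj,bl,bm,bn,bo,bs,bw] rk=8  ker:gj,gl,gm,gn,go,gs,gw,jl,jm,jn,jo,js,jw,lm,ln,lo,ls,lw,mn,mo,ms,mw,no,ns,nw,ow,sw
∂2: piv[bgm,bgs,bgw,bjl,bjm,bjo,bjs,bjw,blo,bls,blw,bmn,bmo,bms,bmw,bnw,bsw,gjl,gjm,gjn,gjo,glm,gln,gmn,gow,jno] rk=26  ker:gjs,glo,gls,glw,gmo,gms,gmw,gsw,jlm,jln,jlo,jls,jlw,jmn,jmo,jms,jmw,jnw,jsw,lmn,lmo,lno,lnw,low,lsw,mno,mnw,mow,msw,now
∂3: piv[bgms,bgmw,bgsw,bjlo,bjmo,bjsw,bmnw,bmsw,gjlm,gjln,gjlo,gjmn,gjmo,gjms,glmn,glmo,glsw,jmno,jmnw,jmsw,lnow] rk=21  ker:gmsw,jlmo
b_3=(23−21)−0=2

b_3=2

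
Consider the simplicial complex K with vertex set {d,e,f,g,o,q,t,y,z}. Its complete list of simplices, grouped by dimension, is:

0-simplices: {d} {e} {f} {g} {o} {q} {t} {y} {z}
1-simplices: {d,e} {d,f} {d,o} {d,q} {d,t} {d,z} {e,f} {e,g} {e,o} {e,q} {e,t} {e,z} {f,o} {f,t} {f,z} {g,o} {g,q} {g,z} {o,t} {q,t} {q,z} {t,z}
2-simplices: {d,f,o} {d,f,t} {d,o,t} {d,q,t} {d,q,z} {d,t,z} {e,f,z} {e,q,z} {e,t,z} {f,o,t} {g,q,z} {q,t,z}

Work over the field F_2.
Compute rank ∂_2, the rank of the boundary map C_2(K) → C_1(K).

n_0=9 n_1=22 n_2=12  [Z2]
∂1: piv[de,df,do,dq,dt,dz,eg] rk=7  ker:ef,eo,eq,et,ez,fo,ft,fz,go,gq,gz,ot,qt,qz,tz
∂2: piv[dfo,dft,dot,dqt,dqz,dtz,efz,eqz,etz,gqz] rk=10  ker:fot,qtz
rk∂_2=10

rank∂_2=10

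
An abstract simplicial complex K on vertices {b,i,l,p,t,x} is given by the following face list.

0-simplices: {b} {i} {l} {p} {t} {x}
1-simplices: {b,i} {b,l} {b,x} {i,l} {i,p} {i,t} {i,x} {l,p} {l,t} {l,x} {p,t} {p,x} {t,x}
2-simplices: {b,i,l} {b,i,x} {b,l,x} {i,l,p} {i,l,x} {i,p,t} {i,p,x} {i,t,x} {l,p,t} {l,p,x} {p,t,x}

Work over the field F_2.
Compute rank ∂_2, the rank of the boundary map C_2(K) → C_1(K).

rank∂_2=8

n_0=6 n_1=13 n_2=11  [Z2]
∂1: piv[bi,bl,bx,ip,it] rk=5  ker:il,ix,lp,lt,lx,pt,px,tx
∂2: piv[bil,bix,blx,ilp,ipt,ipx,itx,lpt] rk=8  ker:ilx,lpx,ptx
rk∂_2=8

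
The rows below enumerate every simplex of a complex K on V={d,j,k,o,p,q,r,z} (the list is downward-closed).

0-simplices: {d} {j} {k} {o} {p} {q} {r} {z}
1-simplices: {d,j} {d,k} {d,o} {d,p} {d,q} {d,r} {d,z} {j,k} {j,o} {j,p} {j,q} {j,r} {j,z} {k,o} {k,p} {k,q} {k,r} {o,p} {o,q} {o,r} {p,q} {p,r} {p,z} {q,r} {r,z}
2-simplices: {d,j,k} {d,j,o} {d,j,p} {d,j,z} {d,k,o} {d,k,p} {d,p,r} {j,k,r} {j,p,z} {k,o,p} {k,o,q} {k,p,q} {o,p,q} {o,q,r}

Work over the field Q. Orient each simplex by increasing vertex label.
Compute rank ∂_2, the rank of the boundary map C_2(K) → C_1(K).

rank∂_2=13

n_0=8 n_1=25 n_2=14  [Q]
∂1: piv[dj,dk,do,dp,dq,dr,dz] rk=7  ker:jk,jo,jp,jq,jr,jz,ko,kp,kq,kr,op,oq,or,pq,pr,pz,qr,rz
∂2: piv[djk,djo,djp,djz,dko,dkp,dpr,jkr,jpz,kop,koq,kpq,oqr] rk=13  ker:opq
rk∂_2=13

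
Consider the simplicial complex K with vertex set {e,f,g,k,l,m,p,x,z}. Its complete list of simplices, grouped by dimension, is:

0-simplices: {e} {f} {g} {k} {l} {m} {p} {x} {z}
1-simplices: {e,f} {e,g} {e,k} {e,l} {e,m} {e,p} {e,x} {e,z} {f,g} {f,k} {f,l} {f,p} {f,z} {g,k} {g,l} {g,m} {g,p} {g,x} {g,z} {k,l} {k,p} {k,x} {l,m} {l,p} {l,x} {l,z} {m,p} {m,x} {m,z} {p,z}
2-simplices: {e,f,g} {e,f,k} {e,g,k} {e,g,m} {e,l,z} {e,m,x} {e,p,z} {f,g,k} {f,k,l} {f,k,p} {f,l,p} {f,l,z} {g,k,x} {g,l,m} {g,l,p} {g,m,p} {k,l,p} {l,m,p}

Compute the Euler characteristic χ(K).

χ(K)=-3

n_0=9 n_1=30 n_2=18
χ=+9−30+18=-3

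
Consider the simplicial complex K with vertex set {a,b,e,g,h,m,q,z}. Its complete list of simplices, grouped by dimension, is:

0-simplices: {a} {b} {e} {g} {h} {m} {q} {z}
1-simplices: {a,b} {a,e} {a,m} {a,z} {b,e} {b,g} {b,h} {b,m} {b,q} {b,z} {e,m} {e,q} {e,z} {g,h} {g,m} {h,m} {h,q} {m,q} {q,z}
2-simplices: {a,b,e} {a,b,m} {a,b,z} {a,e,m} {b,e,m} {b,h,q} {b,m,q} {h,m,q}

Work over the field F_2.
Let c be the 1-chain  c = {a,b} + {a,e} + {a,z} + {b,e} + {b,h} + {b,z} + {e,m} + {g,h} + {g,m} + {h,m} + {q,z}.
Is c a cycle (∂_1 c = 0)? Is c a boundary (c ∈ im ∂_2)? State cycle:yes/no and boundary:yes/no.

n_0=8 n_1=19 n_2=8  [Z2]
∂1: piv[ab,ae,am,az,bg,bh,bq] rk=7  ker:be,bm,bz,em,eq,ez,gh,gm,hm,hq,mq,qz
∂2: piv[abe,abm,abz,aem,bhq,bmq,hmq] rk=7  ker:bem
∂1c = {a} + {e} + {h} + {m} + {q} + {z}

cycle:no boundary:no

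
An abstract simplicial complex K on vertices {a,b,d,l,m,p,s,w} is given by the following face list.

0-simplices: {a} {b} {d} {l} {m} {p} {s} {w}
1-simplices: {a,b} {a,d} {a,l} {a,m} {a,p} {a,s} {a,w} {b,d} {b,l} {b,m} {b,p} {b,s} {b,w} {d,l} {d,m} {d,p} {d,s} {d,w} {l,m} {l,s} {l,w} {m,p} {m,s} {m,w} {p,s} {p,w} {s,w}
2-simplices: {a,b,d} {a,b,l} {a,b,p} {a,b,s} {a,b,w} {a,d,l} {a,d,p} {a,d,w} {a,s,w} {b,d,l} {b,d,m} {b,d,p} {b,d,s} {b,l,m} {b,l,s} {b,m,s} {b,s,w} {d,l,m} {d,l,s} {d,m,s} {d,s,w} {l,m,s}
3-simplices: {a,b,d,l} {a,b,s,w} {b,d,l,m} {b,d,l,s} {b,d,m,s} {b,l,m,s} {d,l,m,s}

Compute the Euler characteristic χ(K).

χ(K)=-4

n_0=8 n_1=27 n_2=22 n_3=7
χ=+8−27+22−7=-4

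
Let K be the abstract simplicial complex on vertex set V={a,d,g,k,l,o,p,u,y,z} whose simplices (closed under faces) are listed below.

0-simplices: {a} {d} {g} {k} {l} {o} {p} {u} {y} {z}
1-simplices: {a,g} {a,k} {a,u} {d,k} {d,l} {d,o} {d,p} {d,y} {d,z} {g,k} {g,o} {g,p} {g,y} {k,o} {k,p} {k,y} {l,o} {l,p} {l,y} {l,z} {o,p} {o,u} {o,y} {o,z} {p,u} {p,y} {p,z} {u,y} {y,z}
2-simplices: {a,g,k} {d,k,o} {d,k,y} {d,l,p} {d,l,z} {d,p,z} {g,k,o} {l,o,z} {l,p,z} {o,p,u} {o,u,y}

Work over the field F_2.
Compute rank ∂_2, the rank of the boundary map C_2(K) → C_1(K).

rank∂_2=10

n_0=10 n_1=29 n_2=11  [Z2]
∂1: piv[ag,ak,au,dk,dl,do,dp,dy,dz] rk=9  ker:gk,go,gp,gy,ko,kp,ky,lo,lp,ly,lz,op,ou,oy,oz,pu,py,pz,uy,yz
∂2: piv[agk,dko,dky,dlp,dlz,dpz,gko,loz,opu,ouy] rk=10  ker:lpz
rk∂_2=10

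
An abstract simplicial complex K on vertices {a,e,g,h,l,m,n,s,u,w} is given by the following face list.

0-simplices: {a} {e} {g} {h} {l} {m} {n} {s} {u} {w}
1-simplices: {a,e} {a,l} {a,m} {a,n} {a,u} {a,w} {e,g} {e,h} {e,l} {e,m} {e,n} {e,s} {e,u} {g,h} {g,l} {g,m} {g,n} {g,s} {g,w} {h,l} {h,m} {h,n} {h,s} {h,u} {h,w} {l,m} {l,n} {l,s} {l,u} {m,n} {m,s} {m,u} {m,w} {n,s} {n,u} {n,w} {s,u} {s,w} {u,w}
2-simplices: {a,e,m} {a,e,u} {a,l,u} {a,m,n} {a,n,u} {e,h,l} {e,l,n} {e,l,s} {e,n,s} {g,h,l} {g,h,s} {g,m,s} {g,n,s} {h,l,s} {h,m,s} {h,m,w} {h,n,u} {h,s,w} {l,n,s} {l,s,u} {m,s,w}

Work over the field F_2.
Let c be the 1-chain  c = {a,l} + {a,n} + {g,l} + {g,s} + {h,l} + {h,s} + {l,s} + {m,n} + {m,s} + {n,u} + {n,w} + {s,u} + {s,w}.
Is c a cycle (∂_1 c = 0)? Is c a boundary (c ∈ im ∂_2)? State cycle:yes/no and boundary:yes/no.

n_0=10 n_1=39 n_2=21  [Z2]
∂1: piv[ae,al,am,an,au,aw,eg,eh,es] rk=9  ker:el,em,en,eu,gh,gl,gm,gn,gs,gw,hl,hm,hn,hs,hu,hw,lm,ln,ls,lu,mn,ms,mu,mw,ns,nu,nw,su,sw,uw
∂2: piv[aem,aeu,alu,amn,anu,ehl,eln,els,ens,ghl,ghs,gms,gns,hls,hms,hmw,hnu,hsw,lsu] rk=19  ker:lns,msw
∂1c = 0
c vs im∂2: residual ≠ 0 ⇒ not boundary

cycle:yes boundary:no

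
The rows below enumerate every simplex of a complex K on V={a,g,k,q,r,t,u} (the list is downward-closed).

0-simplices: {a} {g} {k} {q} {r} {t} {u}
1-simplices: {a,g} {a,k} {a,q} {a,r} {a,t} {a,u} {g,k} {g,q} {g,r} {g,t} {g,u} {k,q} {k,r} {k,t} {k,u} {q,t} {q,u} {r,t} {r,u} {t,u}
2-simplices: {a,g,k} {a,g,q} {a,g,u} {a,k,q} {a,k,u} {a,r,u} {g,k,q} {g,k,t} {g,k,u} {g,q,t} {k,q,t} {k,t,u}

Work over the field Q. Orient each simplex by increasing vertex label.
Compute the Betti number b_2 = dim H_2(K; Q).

n_0=7 n_1=20 n_2=12  [Q]
∂1: piv[ag,ak,aq,ar,at,au] rk=6  ker:gk,gq,gr,gt,gu,kq,kr,kt,ku,qt,qu,rt,ru,tu
∂2: piv[agk,agq,agu,akq,aku,aru,gkt,gqt,ktu] rk=9  ker:gkq,gku,kqt
b_2=(12−9)−0=3

b_2=3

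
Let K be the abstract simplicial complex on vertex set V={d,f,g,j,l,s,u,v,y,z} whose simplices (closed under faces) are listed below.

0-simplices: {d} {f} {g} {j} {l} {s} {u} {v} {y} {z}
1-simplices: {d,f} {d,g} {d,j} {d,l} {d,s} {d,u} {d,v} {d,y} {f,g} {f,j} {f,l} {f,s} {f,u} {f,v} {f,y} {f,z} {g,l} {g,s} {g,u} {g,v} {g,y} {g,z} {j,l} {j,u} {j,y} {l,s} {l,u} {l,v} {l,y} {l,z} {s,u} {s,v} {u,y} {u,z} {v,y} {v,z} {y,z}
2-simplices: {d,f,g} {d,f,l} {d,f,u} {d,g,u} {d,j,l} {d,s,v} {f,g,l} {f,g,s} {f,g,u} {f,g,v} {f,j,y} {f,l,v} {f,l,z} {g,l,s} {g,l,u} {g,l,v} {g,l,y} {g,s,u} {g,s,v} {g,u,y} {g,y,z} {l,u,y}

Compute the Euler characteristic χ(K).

χ(K)=-5

n_0=10 n_1=37 n_2=22
χ=+10−37+22=-5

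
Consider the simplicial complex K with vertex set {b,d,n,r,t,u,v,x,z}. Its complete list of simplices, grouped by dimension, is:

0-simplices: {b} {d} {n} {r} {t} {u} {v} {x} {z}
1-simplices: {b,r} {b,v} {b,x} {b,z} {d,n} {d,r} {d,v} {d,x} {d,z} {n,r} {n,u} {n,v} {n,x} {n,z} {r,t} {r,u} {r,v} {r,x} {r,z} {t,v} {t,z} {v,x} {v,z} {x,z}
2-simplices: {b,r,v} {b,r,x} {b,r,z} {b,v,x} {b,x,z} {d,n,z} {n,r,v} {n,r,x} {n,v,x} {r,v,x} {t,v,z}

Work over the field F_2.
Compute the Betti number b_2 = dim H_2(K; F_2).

n_0=9 n_1=24 n_2=11  [Z2]
∂1: piv[br,bv,bx,bz,dn,dr,nu,rt] rk=8  ker:dv,dx,dz,nr,nv,nx,nz,ru,rv,rx,rz,tv,tz,vx,vz,xz
∂2: piv[brv,brx,brz,bvx,bxz,dnz,nrv,nrx,tvz] rk=9  ker:nvx,rvx
b_2=(11−9)−0=2

b_2=2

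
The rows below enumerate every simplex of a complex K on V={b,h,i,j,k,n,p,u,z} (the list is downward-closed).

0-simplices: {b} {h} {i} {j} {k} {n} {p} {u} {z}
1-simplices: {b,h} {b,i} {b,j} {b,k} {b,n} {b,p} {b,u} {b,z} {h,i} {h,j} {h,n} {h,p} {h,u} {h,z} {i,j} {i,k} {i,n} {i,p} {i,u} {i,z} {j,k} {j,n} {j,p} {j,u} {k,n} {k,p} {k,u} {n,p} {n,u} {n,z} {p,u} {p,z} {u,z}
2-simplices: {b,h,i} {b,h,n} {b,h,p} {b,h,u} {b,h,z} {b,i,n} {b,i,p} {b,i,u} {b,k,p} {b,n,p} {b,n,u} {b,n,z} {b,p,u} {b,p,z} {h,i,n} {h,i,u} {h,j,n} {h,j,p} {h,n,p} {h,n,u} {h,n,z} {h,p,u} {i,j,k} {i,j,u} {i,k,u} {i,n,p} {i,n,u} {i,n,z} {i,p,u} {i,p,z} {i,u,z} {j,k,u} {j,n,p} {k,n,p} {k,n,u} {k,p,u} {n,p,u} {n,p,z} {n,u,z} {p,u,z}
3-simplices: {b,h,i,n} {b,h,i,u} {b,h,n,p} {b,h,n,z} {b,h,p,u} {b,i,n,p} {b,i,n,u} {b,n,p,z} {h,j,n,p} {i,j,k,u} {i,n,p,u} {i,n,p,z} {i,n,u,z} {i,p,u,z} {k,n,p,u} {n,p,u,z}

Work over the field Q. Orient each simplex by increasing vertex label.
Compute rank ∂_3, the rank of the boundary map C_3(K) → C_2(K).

rank∂_3=15

n_0=9 n_1=33 n_2=40 n_3=16  [Q]
∂1: piv[bh,bi,bj,bk,bn,bp,bu,bz] rk=8  ker:hi,hj,hn,hp,hu,hz,ij,ik,in,ip,iu,iz,jk,jn,jp,ju,kn,kp,ku,np,nu,nz,pu,pz,uz
∂2: piv[bhi,bhn,bhp,bhu,bhz,bin,bip,biu,bkp,bnp,bnu,bnz,bpu,bpz,hjn,hjp,ijk,iju,iku,inz,iuz,knp,knu] rk=23  ker:hin,hiu,hnp,hnu,hnz,hpu,inp,inu,ipu,ipz,jku,jnp,kpu,npu,npz,nuz,puz
∂3: piv[bhin,bhiu,bhnp,bhnz,bhpu,binp,binu,bnpz,hjnp,ijku,inpu,inpz,inuz,ipuz,knpu] rk=15  ker:npuz
rk∂_3=15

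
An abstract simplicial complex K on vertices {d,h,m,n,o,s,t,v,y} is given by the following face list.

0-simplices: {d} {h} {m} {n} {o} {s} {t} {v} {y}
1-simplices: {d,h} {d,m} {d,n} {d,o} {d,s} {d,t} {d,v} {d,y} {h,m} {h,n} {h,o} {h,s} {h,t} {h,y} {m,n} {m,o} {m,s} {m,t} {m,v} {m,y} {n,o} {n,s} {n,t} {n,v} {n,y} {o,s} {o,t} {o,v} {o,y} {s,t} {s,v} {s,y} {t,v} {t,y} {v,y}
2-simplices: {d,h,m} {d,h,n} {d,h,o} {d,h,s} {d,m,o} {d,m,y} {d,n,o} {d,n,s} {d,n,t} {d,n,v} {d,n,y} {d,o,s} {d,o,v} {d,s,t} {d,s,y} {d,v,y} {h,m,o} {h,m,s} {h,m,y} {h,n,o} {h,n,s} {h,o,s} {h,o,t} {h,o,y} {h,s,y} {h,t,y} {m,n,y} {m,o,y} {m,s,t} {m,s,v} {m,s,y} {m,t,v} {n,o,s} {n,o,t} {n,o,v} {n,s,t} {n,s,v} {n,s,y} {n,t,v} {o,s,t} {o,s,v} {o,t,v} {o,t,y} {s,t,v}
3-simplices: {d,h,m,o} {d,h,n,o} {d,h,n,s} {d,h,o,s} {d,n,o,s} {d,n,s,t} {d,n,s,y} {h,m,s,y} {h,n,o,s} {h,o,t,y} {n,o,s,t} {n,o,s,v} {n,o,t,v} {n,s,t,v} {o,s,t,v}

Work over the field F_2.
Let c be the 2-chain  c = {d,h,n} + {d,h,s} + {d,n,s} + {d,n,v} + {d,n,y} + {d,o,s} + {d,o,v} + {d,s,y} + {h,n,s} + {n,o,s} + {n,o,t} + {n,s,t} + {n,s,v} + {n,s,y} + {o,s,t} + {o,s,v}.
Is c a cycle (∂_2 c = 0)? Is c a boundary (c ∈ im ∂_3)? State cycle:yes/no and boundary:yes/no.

cycle:yes boundary:no

n_0=9 n_1=35 n_2=44 n_3=15  [Z2]
∂1: piv[dh,dm,dn,do,ds,dt,dv,dy] rk=8  ker:hm,hn,ho,hs,ht,hy,mn,mo,ms,mt,mv,my,no,ns,nt,nv,ny,os,ot,ov,oy,st,sv,sy,tv,ty,vy
∂2: piv[dhm,dhn,dho,dhs,dmo,dmy,dno,dns,dnt,dnv,dny,dos,dov,dst,dsy,dvy,hms,hmy,hot,hoy,hty,mny,mst,msv,mtv,not,nsv] rk=27  ker:hmo,hno,hns,hos,hsy,moy,msy,nos,nov,nst,nsy,ntv,ost,osv,otv,oty,stv
∂3: piv[dhmo,dhno,dhns,dhos,dnos,dnst,dnsy,hmsy,hoty,nost,nosv,notv,nstv] rk=13  ker:hnos,ostv
∂2c = 0
c vs im∂3: residual ≠ 0 ⇒ not boundary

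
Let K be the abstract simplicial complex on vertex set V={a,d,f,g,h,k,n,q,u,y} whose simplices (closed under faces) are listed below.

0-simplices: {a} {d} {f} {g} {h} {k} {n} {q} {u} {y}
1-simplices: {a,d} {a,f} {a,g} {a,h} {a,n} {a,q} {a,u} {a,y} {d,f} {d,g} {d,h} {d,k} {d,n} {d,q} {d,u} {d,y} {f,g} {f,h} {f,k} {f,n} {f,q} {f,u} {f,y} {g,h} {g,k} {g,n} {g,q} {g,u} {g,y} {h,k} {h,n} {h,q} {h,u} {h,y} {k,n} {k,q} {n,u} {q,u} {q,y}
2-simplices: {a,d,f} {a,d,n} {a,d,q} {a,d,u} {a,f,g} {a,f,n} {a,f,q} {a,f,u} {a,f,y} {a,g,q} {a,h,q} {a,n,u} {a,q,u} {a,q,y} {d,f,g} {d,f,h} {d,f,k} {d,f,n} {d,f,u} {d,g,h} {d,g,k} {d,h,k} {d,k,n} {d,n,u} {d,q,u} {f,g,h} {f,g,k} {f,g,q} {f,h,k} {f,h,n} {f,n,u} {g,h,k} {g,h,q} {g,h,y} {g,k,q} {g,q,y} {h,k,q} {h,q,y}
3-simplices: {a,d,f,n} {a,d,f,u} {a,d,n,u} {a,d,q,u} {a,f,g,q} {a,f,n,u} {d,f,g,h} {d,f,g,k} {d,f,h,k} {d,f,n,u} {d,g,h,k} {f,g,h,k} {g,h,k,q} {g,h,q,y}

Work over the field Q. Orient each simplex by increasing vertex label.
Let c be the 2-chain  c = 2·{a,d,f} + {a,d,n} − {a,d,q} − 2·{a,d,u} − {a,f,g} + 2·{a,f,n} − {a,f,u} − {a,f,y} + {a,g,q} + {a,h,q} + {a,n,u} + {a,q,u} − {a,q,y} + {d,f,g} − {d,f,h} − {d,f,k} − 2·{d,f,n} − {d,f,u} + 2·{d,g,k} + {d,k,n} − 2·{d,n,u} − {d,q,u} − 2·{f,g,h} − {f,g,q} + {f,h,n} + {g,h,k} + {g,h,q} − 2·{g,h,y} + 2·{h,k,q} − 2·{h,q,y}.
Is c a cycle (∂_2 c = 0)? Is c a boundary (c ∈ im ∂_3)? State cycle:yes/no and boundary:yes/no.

cycle:no boundary:no

n_0=10 n_1=39 n_2=38 n_3=14  [Q]
∂1: piv[ad,af,ag,ah,an,aq,au,ay,dk] rk=9  ker:df,dg,dh,dn,dq,du,dy,fg,fh,fk,fn,fq,fu,fy,gh,gk,gn,gq,gu,gy,hk,hn,hq,hu,hy,kn,kq,nu,qu,qy
∂2: piv[adf,adn,adq,adu,afg,afn,afq,afu,afy,agq,ahq,anu,aqu,aqy,dfg,dfh,dfk,dgh,dgk,dhk,dkn,fhn,ghq,ghy,gkq,gqy] rk=26  ker:dfn,dfu,dnu,dqu,fgh,fgk,fgq,fhk,fnu,ghk,hkq,hqy
∂3: piv[adfn,adfu,adnu,adqu,afgq,afnu,dfgh,dfgk,dfhk,dghk,ghkq,ghqy] rk=12  ker:dfnu,fghk
∂2c = −3·{a,f} + 2·{a,g} + {a,h} − 2·{a,n} − {a,q} + {a,u} + 2·{a,y} − 2·{d,f} + {d,g} + {d,h} − 2·{d,q} + 2·{d,u} − 3·{f,g} + 2·{f,h} − {f,k} − {f,n} + {f,q} − 2·{f,u} − {f,y} − 2·{g,h} + {g,k} − {g,q} + 2·{g,y} + 3·{h,k} + {h,n} − 2·{h,q} + {k,n} + 2·{k,q} − {n,u} − 3·{q,y}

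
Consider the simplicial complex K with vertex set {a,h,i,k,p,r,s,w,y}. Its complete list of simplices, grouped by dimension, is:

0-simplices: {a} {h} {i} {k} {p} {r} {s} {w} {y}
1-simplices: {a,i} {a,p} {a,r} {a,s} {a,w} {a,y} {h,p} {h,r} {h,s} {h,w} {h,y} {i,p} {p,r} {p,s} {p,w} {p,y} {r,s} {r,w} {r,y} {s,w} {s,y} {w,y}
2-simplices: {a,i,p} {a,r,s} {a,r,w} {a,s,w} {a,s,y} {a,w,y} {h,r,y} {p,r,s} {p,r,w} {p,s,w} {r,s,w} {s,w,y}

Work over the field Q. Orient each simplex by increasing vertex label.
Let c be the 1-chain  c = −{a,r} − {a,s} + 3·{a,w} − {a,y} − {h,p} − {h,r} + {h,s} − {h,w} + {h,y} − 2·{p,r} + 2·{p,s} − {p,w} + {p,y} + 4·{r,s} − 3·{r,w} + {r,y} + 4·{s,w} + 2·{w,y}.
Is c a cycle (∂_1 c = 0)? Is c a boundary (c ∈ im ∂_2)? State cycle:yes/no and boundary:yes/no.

n_0=9 n_1=22 n_2=12  [Q]
∂1: piv[ai,ap,ar,as,aw,ay,hp] rk=7  ker:hr,hs,hw,hy,ip,pr,ps,pw,py,rs,rw,ry,sw,sy,wy
∂2: piv[aip,ars,arw,asw,asy,awy,hry,prs,prw] rk=9  ker:psw,rsw,swy
∂1c = {h} − {p} − 6·{r} + 2·{s} + 4·{y}

cycle:no boundary:no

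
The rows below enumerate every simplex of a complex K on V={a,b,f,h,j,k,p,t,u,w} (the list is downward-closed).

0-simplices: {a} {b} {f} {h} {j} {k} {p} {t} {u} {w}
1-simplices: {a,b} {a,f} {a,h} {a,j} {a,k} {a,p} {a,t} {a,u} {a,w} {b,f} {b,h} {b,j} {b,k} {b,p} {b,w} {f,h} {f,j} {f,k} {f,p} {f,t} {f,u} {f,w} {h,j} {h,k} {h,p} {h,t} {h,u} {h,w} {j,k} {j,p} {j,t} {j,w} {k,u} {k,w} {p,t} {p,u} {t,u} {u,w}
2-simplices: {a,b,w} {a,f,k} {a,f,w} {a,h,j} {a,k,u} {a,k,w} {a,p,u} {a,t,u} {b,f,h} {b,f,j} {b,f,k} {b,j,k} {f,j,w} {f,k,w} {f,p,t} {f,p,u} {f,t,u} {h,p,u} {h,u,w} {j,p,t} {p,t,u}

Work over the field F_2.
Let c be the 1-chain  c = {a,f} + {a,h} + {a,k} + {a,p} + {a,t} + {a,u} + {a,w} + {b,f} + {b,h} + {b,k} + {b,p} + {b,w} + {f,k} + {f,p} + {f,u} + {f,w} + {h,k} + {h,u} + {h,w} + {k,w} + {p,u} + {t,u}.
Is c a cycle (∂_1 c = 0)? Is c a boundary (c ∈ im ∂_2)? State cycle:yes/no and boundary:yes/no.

cycle:no boundary:no

n_0=10 n_1=38 n_2=21  [Z2]
∂1: piv[ab,af,ah,aj,ak,ap,at,au,aw] rk=9  ker:bf,bh,bj,bk,bp,bw,fh,fj,fk,fp,ft,fu,fw,hj,hk,hp,ht,hu,hw,jk,jp,jt,jw,ku,kw,pt,pu,tu,uw
∂2: piv[abw,afk,afw,ahj,aku,akw,apu,atu,bfh,bfj,bfk,bjk,fjw,fpt,fpu,ftu,hpu,huw,jpt] rk=19  ker:fkw,ptu
∂1c = {a} + {b} + {h} + {k} + {u} + {w}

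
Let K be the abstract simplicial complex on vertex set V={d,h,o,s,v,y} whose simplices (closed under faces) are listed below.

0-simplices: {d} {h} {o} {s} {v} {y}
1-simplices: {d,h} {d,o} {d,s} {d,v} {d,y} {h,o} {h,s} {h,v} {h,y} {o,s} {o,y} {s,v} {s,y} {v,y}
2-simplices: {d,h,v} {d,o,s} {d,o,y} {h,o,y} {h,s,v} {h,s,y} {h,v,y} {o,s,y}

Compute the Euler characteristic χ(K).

n_0=6 n_1=14 n_2=8
χ=+6−14+8=0

χ(K)=0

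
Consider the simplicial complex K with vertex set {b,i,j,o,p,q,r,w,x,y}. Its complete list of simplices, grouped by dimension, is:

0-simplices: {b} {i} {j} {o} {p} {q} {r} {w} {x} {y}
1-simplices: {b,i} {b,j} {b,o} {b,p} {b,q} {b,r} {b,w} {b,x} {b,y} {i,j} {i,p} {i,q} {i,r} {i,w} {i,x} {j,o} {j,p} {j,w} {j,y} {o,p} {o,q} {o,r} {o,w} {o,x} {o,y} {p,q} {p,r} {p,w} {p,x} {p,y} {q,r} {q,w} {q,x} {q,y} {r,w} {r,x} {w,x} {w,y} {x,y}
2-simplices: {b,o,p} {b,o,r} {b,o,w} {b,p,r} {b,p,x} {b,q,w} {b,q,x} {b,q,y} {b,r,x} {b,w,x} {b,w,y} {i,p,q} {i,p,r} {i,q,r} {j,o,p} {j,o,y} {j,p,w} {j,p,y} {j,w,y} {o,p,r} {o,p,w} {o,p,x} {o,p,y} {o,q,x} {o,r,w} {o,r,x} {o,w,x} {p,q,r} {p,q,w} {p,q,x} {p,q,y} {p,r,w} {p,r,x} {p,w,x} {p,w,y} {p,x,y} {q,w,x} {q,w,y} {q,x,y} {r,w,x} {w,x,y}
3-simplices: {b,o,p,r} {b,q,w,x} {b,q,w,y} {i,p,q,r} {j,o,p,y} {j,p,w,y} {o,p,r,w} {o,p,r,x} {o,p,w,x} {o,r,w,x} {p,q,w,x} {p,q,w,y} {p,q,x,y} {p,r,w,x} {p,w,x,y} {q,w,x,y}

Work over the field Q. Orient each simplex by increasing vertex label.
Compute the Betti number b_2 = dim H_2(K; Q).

b_2=2

n_0=10 n_1=39 n_2=41 n_3=16  [Q]
∂1: piv[bi,bj,bo,bp,bq,br,bw,bx,by] rk=9  ker:ij,ip,iq,ir,iw,ix,jo,jp,jw,jy,op,oq,or,ow,ox,oy,pq,pr,pw,px,py,qr,qw,qx,qy,rw,rx,wx,wy,xy
∂2: piv[bop,bor,bow,bpr,bpx,bqw,bqx,bqy,brx,bwx,bwy,ipq,ipr,iqr,jop,joy,jpw,jpy,jwy,opw,opx,oqx,orw,pqw,pxy] rk=25  ker:opr,opy,orx,owx,pqr,pqx,pqy,prw,prx,pwx,pwy,qwx,qwy,qxy,rwx,wxy
∂3: piv[bopr,bqwx,bqwy,ipqr,jopy,jpwy,oprw,oprx,opwx,orwx,pqwx,pqwy,pqxy,pwxy] rk=14  ker:prwx,qwxy
b_2=(41−25)−14=2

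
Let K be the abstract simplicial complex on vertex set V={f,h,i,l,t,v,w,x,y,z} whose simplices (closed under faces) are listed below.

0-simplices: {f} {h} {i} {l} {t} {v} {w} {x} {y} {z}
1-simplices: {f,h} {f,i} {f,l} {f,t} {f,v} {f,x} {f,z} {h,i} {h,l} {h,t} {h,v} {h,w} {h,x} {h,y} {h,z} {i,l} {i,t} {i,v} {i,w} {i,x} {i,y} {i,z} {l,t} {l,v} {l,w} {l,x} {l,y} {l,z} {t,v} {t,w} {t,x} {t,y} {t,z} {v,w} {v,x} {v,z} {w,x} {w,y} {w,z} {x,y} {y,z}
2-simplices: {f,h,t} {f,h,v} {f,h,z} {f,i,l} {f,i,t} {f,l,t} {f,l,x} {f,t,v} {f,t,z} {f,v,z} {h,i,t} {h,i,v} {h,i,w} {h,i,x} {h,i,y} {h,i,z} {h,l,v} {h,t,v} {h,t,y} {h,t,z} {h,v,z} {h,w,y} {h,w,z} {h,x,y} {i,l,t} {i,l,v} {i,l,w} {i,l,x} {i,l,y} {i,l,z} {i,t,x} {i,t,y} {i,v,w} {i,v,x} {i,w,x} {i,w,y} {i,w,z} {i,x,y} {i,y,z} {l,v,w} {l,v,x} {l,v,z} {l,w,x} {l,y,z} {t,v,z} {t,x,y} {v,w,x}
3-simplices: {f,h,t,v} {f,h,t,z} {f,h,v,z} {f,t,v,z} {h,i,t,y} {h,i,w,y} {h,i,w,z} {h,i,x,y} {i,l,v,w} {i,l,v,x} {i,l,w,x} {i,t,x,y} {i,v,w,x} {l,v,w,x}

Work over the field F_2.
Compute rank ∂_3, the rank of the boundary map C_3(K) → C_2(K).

n_0=10 n_1=41 n_2=47 n_3=14  [Z2]
∂1: piv[fh,fi,fl,ft,fv,fx,fz,hw,hy] rk=9  ker:hi,hl,ht,hv,hx,hz,il,it,iv,iw,ix,iy,iz,lt,lv,lw,lx,ly,lz,tv,tw,tx,ty,tz,vw,vx,vz,wx,wy,wz,xy,yz
∂2: piv[fht,fhv,fhz,fil,fit,flt,flx,ftv,ftz,fvz,hit,hiv,hiw,hix,hiy,hiz,hlv,hty,hwy,hwz,hxy,ilv,ilw,ilx,ily,ilz,itx,ivw,ivx,iwx,iyz] rk=31  ker:htv,htz,hvz,ilt,ity,iwy,iwz,ixy,lvw,lvx,lvz,lwx,lyz,tvz,txy,vwx
∂3: piv[fhtv,fhtz,fhvz,ftvz,hity,hiwy,hiwz,hixy,ilvw,ilvx,ilwx,itxy,ivwx] rk=13  ker:lvwx
rk∂_3=13

rank∂_3=13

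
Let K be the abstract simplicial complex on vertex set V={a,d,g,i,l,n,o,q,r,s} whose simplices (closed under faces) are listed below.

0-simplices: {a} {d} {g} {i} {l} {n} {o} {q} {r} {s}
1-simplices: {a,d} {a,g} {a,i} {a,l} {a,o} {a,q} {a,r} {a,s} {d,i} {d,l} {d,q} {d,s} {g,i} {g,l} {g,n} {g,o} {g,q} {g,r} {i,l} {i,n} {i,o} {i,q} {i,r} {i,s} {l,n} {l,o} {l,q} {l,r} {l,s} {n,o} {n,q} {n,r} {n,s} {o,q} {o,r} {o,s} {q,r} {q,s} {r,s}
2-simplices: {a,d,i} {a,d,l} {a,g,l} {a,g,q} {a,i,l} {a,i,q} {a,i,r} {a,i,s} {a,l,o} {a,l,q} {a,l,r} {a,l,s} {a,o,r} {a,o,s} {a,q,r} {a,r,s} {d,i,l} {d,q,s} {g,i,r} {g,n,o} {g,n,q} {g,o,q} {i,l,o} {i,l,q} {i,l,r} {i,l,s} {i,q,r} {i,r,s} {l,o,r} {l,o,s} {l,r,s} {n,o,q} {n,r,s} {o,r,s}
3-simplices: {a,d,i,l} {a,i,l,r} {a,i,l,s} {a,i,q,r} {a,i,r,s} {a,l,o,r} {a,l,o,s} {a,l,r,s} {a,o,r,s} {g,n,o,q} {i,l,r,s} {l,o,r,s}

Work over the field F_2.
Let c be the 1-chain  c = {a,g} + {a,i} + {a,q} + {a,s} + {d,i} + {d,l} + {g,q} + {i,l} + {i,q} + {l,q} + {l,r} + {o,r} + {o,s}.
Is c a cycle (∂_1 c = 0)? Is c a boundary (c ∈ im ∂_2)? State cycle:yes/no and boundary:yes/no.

n_0=10 n_1=39 n_2=34 n_3=12  [Z2]
∂1: piv[ad,ag,ai,al,ao,aq,ar,as,gn] rk=9  ker:di,dl,dq,ds,gi,gl,go,gq,gr,il,in,io,iq,ir,is,ln,lo,lq,lr,ls,no,nq,nr,ns,oq,or,os,qr,qs,rs
∂2: piv[adi,adl,agl,agq,ail,aiq,air,ais,alo,alq,alr,als,aor,aos,aqr,ars,dqs,gir,gno,gnq,goq,ilo,nrs] rk=23  ker:dil,ilq,ilr,ils,iqr,irs,lor,los,lrs,noq,ors
∂3: piv[adil,ailr,ails,aiqr,airs,alor,alos,alrs,aors,gnoq] rk=10  ker:ilrs,lors
∂1c = 0
c vs im∂2: reduces to 0 ⇒ boundary

cycle:yes boundary:yes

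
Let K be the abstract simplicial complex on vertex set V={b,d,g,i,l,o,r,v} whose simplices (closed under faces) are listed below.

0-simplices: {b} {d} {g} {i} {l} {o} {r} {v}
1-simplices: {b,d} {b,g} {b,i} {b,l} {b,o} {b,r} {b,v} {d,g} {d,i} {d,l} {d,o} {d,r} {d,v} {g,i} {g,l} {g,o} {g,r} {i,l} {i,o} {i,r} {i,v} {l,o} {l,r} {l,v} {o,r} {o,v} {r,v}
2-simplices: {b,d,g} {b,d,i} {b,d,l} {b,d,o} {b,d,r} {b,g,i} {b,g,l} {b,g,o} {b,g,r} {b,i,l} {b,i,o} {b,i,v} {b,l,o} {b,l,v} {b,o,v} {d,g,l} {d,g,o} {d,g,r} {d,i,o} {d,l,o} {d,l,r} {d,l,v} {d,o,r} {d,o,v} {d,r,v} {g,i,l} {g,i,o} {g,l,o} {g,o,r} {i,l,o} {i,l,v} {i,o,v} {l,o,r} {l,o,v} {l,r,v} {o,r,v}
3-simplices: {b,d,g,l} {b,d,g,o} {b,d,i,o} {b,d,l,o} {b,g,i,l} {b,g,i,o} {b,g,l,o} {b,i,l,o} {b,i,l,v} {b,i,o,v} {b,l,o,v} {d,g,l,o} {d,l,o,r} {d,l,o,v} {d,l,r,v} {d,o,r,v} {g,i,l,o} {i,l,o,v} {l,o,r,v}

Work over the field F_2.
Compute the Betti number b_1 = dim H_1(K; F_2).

n_0=8 n_1=27 n_2=36 n_3=19  [Z2]
∂1: piv[bd,bg,bi,bl,bo,br,bv] rk=7  ker:dg,di,dl,do,dr,dv,gi,gl,go,gr,il,io,ir,iv,lo,lr,lv,or,ov,rv
∂2: piv[bdg,bdi,bdl,bdo,bdr,bgi,bgl,bgo,bgr,bil,bio,biv,blo,blv,bov,dlr,dlv,dor,drv] rk=19  ker:dgl,dgo,dgr,dio,dlo,dov,gil,gio,glo,gor,ilo,ilv,iov,lor,lov,lrv,orv
∂3: piv[bdgl,bdgo,bdio,bdlo,bgil,bgio,bglo,bilo,bilv,biov,blov,dlor,dlov,dlrv,dorv] rk=15  ker:dglo,gilo,ilov,lorv
b_1=(27−7)−19=1

b_1=1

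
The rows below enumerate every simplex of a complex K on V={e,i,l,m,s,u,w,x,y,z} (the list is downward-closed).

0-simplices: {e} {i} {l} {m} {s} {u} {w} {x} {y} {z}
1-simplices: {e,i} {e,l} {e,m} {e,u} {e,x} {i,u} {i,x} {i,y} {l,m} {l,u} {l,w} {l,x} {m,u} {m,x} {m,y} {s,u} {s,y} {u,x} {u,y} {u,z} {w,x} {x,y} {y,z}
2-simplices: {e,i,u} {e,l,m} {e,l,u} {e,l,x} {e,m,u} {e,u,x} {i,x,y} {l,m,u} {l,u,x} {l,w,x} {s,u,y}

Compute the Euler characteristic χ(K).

χ(K)=-2

n_0=10 n_1=23 n_2=11
χ=+10−23+11=-2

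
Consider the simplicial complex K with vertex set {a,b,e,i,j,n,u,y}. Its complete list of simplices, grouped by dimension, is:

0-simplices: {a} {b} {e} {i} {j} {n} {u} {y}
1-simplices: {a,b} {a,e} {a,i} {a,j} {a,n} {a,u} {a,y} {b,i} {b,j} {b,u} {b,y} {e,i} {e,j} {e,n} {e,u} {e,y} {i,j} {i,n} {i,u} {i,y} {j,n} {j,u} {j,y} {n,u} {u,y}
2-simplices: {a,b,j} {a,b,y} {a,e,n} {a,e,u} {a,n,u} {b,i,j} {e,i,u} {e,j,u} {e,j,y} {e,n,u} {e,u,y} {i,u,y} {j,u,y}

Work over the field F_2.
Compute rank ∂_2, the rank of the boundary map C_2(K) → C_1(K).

rank∂_2=11

n_0=8 n_1=25 n_2=13  [Z2]
∂1: piv[ab,ae,ai,aj,an,au,ay] rk=7  ker:bi,bj,bu,by,ei,ej,en,eu,ey,ij,in,iu,iy,jn,ju,jy,nu,uy
∂2: piv[abj,aby,aen,aeu,anu,bij,eiu,eju,ejy,euy,iuy] rk=11  ker:enu,juy
rk∂_2=11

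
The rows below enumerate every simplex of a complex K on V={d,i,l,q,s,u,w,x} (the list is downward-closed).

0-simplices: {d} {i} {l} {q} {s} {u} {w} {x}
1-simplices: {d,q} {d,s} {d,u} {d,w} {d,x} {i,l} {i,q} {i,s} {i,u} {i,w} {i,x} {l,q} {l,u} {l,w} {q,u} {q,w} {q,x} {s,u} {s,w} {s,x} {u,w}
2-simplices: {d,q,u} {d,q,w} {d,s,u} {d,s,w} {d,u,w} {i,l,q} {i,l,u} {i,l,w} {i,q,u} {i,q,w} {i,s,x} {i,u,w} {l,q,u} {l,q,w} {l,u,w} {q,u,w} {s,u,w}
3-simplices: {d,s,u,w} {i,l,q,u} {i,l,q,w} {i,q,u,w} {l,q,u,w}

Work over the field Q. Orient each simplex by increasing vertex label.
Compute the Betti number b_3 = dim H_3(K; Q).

n_0=8 n_1=21 n_2=17 n_3=5  [Q]
∂1: piv[dq,ds,du,dw,dx,il,iq] rk=7  ker:is,iu,iw,ix,lq,lu,lw,qu,qw,qx,su,sw,sx,uw
∂2: piv[dqu,dqw,dsu,dsw,duw,ilq,ilu,ilw,iqu,iqw,isx] rk=11  ker:iuw,lqu,lqw,luw,quw,suw
∂3: piv[dsuw,ilqu,ilqw,iquw,lquw] rk=5
b_3=(5−5)−0=0

b_3=0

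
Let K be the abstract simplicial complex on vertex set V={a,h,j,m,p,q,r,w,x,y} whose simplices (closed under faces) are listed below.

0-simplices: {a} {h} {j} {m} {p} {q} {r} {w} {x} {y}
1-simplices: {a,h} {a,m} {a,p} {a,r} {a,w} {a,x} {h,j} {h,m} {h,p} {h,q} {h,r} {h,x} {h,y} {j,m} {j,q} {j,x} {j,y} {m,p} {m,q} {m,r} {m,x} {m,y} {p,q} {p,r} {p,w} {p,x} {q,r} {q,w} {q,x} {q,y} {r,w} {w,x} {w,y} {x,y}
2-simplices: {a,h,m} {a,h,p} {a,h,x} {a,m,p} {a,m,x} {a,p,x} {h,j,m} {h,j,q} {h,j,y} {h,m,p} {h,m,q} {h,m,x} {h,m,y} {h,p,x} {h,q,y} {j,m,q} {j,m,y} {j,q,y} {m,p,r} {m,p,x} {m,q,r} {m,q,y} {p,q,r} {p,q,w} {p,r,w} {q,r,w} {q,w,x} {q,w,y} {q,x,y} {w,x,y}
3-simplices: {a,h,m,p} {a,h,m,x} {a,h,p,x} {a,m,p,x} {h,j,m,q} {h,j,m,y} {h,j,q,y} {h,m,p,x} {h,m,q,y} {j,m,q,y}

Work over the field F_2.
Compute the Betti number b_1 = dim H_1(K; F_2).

n_0=10 n_1=34 n_2=30 n_3=10  [Z2]
∂1: piv[ah,am,ap,ar,aw,ax,hj,hq,hy] rk=9  ker:hm,hp,hr,hx,jm,jq,jx,jy,mp,mq,mr,mx,my,pq,pr,pw,px,qr,qw,qx,qy,rw,wx,wy,xy
∂2: piv[ahm,ahp,ahx,amp,amx,apx,hjm,hjq,hjy,hmq,hmy,hqy,mpr,mqr,pqr,pqw,prw,qwx,qwy,qxy] rk=20  ker:hmp,hmx,hpx,jmq,jmy,jqy,mpx,mqy,qrw,wxy
∂3: piv[ahmp,ahmx,ahpx,ampx,hjmq,hjmy,hjqy,hmqy] rk=8  ker:hmpx,jmqy
b_1=(34−9)−20=5

b_1=5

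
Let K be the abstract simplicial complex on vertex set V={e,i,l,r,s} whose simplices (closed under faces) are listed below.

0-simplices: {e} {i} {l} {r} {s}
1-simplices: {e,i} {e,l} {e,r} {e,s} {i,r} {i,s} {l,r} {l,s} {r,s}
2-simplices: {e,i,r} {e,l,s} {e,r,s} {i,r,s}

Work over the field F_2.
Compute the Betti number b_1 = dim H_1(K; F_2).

n_0=5 n_1=9 n_2=4  [Z2]
∂1: piv[ei,el,er,es] rk=4  ker:ir,is,lr,ls,rs
∂2: piv[eir,els,ers,irs] rk=4
b_1=(9−4)−4=1

b_1=1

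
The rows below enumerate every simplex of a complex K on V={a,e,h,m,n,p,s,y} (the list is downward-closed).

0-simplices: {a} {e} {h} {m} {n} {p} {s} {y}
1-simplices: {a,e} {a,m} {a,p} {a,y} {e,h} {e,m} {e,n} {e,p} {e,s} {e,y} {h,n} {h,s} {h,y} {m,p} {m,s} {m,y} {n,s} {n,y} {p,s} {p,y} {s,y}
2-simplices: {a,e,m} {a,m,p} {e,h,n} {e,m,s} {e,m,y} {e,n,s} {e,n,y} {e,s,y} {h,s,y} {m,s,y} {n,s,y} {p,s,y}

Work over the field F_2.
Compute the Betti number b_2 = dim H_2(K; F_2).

b_2=2

n_0=8 n_1=21 n_2=12  [Z2]
∂1: piv[ae,am,ap,ay,eh,en,es] rk=7  ker:em,ep,ey,hn,hs,hy,mp,ms,my,ns,ny,ps,py,sy
∂2: piv[aem,amp,ehn,ems,emy,ens,eny,esy,hsy,psy] rk=10  ker:msy,nsy
b_2=(12−10)−0=2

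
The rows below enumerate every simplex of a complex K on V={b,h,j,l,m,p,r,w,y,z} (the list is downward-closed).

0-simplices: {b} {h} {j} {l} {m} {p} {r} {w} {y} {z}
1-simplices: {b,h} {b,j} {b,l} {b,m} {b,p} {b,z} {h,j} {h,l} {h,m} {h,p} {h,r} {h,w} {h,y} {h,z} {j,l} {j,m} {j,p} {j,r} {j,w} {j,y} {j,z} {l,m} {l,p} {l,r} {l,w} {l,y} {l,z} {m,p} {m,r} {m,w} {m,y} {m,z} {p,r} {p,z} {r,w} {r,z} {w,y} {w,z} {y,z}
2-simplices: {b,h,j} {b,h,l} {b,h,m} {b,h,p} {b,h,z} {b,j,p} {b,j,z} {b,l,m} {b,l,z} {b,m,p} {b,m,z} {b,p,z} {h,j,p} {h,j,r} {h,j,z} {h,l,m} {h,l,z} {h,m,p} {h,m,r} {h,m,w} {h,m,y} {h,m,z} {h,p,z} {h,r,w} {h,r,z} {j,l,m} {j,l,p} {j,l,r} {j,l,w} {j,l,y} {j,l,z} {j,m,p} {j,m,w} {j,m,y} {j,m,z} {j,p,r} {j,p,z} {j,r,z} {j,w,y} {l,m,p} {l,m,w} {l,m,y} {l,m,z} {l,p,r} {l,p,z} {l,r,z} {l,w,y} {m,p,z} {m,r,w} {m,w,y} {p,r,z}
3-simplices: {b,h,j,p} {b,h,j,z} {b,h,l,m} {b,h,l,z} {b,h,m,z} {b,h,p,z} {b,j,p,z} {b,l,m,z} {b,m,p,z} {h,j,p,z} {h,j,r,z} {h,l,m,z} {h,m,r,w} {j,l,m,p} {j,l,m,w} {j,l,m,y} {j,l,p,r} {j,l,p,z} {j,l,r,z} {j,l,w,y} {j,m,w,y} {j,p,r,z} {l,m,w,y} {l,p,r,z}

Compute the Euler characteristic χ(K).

n_0=10 n_1=39 n_2=51 n_3=24
χ=+10−39+51−24=-2

χ(K)=-2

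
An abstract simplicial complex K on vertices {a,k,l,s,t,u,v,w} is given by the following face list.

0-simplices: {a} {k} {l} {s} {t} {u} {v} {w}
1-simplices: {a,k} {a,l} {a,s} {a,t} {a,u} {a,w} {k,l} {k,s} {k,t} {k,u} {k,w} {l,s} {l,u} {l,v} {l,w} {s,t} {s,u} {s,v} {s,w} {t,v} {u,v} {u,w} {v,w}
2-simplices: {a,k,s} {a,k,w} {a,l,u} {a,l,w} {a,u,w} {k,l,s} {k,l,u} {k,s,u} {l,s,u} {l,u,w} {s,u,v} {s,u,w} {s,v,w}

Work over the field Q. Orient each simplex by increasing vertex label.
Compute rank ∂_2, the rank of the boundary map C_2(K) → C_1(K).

n_0=8 n_1=23 n_2=13  [Q]
∂1: piv[ak,al,as,at,au,aw,lv] rk=7  ker:kl,ks,kt,ku,kw,ls,lu,lw,st,su,sv,sw,tv,uv,uw,vw
∂2: piv[aks,akw,alu,alw,auw,kls,klu,ksu,suv,suw,svw] rk=11  ker:lsu,luw
rk∂_2=11

rank∂_2=11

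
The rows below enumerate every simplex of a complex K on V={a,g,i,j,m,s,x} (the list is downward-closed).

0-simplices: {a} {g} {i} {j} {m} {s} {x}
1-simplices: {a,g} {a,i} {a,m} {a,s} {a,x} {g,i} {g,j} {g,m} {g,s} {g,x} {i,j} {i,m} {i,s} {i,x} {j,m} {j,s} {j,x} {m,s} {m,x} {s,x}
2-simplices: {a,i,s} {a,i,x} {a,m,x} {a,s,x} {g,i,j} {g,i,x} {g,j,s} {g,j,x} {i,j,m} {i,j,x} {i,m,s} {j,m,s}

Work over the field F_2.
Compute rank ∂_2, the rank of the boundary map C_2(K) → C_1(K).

n_0=7 n_1=20 n_2=12  [Z2]
∂1: piv[ag,ai,am,as,ax,gj] rk=6  ker:gi,gm,gs,gx,ij,im,is,ix,jm,js,jx,ms,mx,sx
∂2: piv[ais,aix,amx,asx,gij,gix,gjs,gjx,ijm,ims,jms] rk=11  ker:ijx
rk∂_2=11

rank∂_2=11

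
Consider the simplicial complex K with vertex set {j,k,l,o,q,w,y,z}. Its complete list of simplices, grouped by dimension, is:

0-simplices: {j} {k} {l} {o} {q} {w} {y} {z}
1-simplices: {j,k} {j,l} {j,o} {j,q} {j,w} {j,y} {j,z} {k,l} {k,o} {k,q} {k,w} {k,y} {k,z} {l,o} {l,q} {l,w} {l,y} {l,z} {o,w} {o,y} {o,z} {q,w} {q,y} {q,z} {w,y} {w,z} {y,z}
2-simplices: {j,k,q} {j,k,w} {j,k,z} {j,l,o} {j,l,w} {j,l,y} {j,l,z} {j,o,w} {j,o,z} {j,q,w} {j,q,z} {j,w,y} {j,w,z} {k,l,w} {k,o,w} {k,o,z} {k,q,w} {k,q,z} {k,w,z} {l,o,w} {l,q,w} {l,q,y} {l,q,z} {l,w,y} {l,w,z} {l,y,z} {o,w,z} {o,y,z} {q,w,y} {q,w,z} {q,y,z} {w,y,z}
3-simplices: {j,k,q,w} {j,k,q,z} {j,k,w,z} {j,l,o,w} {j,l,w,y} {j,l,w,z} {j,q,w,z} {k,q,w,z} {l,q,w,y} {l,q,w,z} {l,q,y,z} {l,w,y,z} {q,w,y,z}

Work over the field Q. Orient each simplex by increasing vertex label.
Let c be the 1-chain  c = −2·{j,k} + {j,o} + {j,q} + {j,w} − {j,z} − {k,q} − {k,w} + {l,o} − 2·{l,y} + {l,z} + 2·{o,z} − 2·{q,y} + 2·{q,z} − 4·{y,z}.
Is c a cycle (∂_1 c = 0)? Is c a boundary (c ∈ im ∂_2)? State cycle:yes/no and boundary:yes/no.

n_0=8 n_1=27 n_2=32 n_3=13  [Q]
∂1: piv[jk,jl,jo,jq,jw,jy,jz] rk=7  ker:kl,ko,kq,kw,ky,kz,lo,lq,lw,ly,lz,ow,oy,oz,qw,qy,qz,wy,wz,yz
∂2: piv[jkq,jkw,jkz,jlo,jlw,jly,jlz,jow,joz,jqw,jqz,jwy,jwz,klw,kow,lqw,lqy,lyz,oyz] rk=19  ker:koz,kqw,kqz,kwz,low,lqz,lwy,lwz,owz,qwy,qwz,qyz,wyz
∂3: piv[jkqw,jkqz,jkwz,jlow,jlwy,jlwz,jqwz,lqwy,lqwz,lqyz,lwyz] rk=11  ker:kqwz,qwyz
∂1c = 0
c vs im∂2: reduces to 0 ⇒ boundary

cycle:yes boundary:yes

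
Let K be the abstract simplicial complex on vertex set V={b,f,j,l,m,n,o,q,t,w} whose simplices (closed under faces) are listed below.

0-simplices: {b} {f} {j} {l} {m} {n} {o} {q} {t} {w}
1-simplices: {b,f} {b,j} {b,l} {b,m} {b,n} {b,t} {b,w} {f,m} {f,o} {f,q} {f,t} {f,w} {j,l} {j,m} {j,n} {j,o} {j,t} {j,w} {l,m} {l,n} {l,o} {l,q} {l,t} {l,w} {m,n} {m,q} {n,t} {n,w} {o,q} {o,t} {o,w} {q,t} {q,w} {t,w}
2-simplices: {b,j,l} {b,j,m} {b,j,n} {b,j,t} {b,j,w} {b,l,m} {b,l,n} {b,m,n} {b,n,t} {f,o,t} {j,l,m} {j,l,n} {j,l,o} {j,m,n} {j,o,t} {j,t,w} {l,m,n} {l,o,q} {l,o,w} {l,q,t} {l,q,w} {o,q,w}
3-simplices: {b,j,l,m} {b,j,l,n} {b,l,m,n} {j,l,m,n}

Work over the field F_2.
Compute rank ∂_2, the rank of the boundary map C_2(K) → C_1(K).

n_0=10 n_1=34 n_2=22 n_3=4  [Z2]
∂1: piv[bf,bj,bl,bm,bn,bt,bw,fo,fq] rk=9  ker:fm,ft,fw,jl,jm,jn,jo,jt,jw,lm,ln,lo,lq,lt,lw,mn,mq,nt,nw,oq,ot,ow,qt,qw,tw
∂2: piv[bjl,bjm,bjn,bjt,bjw,blm,bln,bmn,bnt,fot,jlo,jot,jtw,loq,low,lqt,lqw] rk=17  ker:jlm,jln,jmn,lmn,oqw
∂3: piv[bjlm,bjln,blmn,jlmn] rk=4
rk∂_2=17

rank∂_2=17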